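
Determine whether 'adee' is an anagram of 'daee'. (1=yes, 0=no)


Sort characters of 'adee': 'adee'
Sort characters of 'daee': 'adee'
Sorted forms match -> they ARE anagrams
Result: 1

1


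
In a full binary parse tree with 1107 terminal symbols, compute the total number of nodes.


Leaf nodes (terminals): 1107
Internal nodes = n - 1 = 1107 - 1 = 1106
Total = leaves + internal = 1107 + 1106 = 2213

2213


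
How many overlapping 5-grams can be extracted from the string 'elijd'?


String 'elijd' has length L = 5.
Number of overlapping n-grams = L - n + 1
Substituting: 5 - 5 + 1 = 1

1


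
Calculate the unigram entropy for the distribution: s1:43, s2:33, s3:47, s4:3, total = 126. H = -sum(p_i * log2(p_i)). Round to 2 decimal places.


Computing entropy H = -sum(p_i * log2(p_i)):
  s1: p = 43/126 = 0.3413, -p*log2(p) = 0.5293
  s2: p = 33/126 = 0.2619, -p*log2(p) = 0.5062
  s3: p = 47/126 = 0.3730, -p*log2(p) = 0.5307
  s4: p = 3/126 = 0.0238, -p*log2(p) = 0.1284
H = sum of terms = 1.6946
Rounded to 2 decimals: 1.69

1.69


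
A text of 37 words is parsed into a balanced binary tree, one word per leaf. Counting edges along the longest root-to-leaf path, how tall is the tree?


In a balanced binary tree with n leaves the deepest leaf is ceil(log2(n)) edges below the root.
log2(37) = 5.2095
ceil(5.2095) = 6
height (edges) = 6

6


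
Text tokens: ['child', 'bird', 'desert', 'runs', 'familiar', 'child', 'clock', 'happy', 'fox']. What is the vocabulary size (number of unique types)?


Listing all tokens and tracking unique types:
  Token 1: 'child' -> NEW (unique so far: 1)
  Token 2: 'bird' -> NEW (unique so far: 2)
  Token 3: 'desert' -> NEW (unique so far: 3)
  Token 4: 'runs' -> NEW (unique so far: 4)
  Token 5: 'familiar' -> NEW (unique so far: 5)
  Token 6: 'child' -> duplicate (unique so far: 5)
  Token 7: 'clock' -> NEW (unique so far: 6)
  Token 8: 'happy' -> NEW (unique so far: 7)
  Token 9: 'fox' -> NEW (unique so far: 8)
Unique types: ('bird', 'child', 'clock', 'desert', 'familiar', 'fox', 'happy', 'runs')
Vocabulary size: 8

8


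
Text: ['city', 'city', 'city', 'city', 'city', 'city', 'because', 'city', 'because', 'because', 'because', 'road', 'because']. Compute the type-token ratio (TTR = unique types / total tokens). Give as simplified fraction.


Tokens: 13
Unique types: ('because', 'city', 'road') = 3
TTR = 3/13
Already in lowest terms.

3/13


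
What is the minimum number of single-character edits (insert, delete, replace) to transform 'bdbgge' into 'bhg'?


Building DP table for s1='bdbgge' (len 6) and s2='bhg' (len 3):
       b  h  g
    0  1  2  3
  b 1  0  1  2
  d 2  1  1  2
  b 3  2  2  2
  g 4  3  3  2
  g 5  4  4  3
  e 6  5  5  4
Edit distance = dp[6][3] = 4

4


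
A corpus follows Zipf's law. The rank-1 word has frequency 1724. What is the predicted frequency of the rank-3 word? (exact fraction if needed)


Zipf's law: freq(rank) = f1 / rank
f1 = 1724, rank = 3
freq = 1724 / 3
GCD(1724, 3) = 1
Simplified: 1724/3

1724/3


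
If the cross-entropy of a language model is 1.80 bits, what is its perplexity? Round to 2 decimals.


Perplexity formula: PP = 2^H
H = 1.80
PP = 2^1.80
Decompose: 2^1.80 = 2^1 * 2^0.80
2^1 = 2, 2^0.80 ~ 1.7411011
PP ~ 2 * 1.7411011 = 3.4822022
Rounded to 2 decimals: 3.48

3.48


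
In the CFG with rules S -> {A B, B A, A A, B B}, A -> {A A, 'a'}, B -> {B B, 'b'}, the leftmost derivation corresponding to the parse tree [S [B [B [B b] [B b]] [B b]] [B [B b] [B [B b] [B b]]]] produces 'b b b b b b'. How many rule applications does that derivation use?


Every bracketed nonterminal node [X ...] in the tree is produced by exactly one rule application.
Reading the tree off as a leftmost derivation:
  Step 1: S  =>  B B   (applied S -> B B)
  Step 2: B B  =>  B B B   (applied B -> B B)
  Step 3: B B B  =>  B B B B   (applied B -> B B)
  Step 4: B B B B  =>  b B B B   (applied B -> b)
  Step 5: b B B B  =>  b b B B   (applied B -> b)
  Step 6: b b B B  =>  b b b B   (applied B -> b)
  Step 7: b b b B  =>  b b b B B   (applied B -> B B)
  Step 8: b b b B B  =>  b b b b B   (applied B -> b)
  Step 9: b b b b B  =>  b b b b B B   (applied B -> B B)
  Step 10: b b b b B B  =>  b b b b b B   (applied B -> b)
  Step 11: b b b b b B  =>  b b b b b b   (applied B -> b)
Final yield: b b b b b b
Total rewrite steps: 11

11


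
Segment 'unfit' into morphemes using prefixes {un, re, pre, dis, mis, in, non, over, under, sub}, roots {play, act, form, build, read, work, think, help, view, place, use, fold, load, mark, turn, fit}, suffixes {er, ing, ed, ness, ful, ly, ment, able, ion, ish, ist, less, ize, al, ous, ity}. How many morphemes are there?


Segmenting 'unfit' against the inventory:
  'un' -> prefix (morpheme 1)
  'fit' -> root (morpheme 2)
Total morphemes: 2

2


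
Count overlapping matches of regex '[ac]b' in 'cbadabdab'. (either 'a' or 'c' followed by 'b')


Pattern: [ac]b means either 'a' or 'c' followed by 'b'.
Scanning 'cbadabdab' position-by-position:
  Pos 0: window 'cb' -> MATCH
  Pos 1: window 'ba' -> no
  Pos 2: window 'ad' -> no
  Pos 3: window 'da' -> no
  Pos 4: window 'ab' -> MATCH
  Pos 5: window 'bd' -> no
  Pos 6: window 'da' -> no
  Pos 7: window 'ab' -> MATCH
  Pos 8: window 'b' -> no
Total matches: 3

3


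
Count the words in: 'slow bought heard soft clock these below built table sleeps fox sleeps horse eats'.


Counting words by splitting on spaces:
  Word 1: 'slow'
  Word 2: 'bought'
  Word 3: 'heard'
  Word 4: 'soft'
  Word 5: 'clock'
  Word 6: 'these'
  Word 7: 'below'
  Word 8: 'built'
  Word 9: 'table'
  Word 10: 'sleeps'
  Word 11: 'fox'
  Word 12: 'sleeps'
  Word 13: 'horse'
  Word 14: 'eats'
Total words: 14

14


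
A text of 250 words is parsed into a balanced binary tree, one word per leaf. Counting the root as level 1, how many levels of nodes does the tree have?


In a balanced binary tree with n leaves the deepest leaf is ceil(log2(n)) edges below the root,
so counting node levels inclusive of root and leaves gives ceil(log2(n)) + 1 levels.
log2(250) = 7.9658
ceil(7.9658) = 8
levels = 8 + 1 = 9

9


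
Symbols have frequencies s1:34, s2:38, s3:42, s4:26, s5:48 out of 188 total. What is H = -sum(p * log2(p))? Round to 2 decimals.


Computing entropy H = -sum(p_i * log2(p_i)):
  s1: p = 34/188 = 0.1809, -p*log2(p) = 0.4462
  s2: p = 38/188 = 0.2021, -p*log2(p) = 0.4662
  s3: p = 42/188 = 0.2234, -p*log2(p) = 0.4831
  s4: p = 26/188 = 0.1383, -p*log2(p) = 0.3947
  s5: p = 48/188 = 0.2553, -p*log2(p) = 0.5029
H = sum of terms = 2.2931
Rounded to 2 decimals: 2.29

2.29


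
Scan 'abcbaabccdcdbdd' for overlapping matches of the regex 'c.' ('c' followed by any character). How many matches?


Pattern: c. means 'c' followed by any character.
Scanning 'abcbaabccdcdbdd' position-by-position:
  Pos 0: window 'ab' -> no
  Pos 1: window 'bc' -> no
  Pos 2: window 'cb' -> MATCH
  Pos 3: window 'ba' -> no
  Pos 4: window 'aa' -> no
  Pos 5: window 'ab' -> no
  Pos 6: window 'bc' -> no
  Pos 7: window 'cc' -> MATCH
  Pos 8: window 'cd' -> MATCH
  Pos 9: window 'dc' -> no
  Pos 10: window 'cd' -> MATCH
  Pos 11: window 'db' -> no
  Pos 12: window 'bd' -> no
  Pos 13: window 'dd' -> no
  Pos 14: window 'd' -> no
Total matches: 4

4


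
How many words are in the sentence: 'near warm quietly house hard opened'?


Counting words by splitting on spaces:
  Word 1: 'near'
  Word 2: 'warm'
  Word 3: 'quietly'
  Word 4: 'house'
  Word 5: 'hard'
  Word 6: 'opened'
Total words: 6

6


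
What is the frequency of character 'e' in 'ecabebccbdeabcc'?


Scanning 'ecabebccbdeabcc' for 'e':
  Position 0: 'e' -> MATCH (count: 1)
  Position 4: 'e' -> MATCH (count: 2)
  Position 10: 'e' -> MATCH (count: 3)
Total occurrences of 'e': 3

3


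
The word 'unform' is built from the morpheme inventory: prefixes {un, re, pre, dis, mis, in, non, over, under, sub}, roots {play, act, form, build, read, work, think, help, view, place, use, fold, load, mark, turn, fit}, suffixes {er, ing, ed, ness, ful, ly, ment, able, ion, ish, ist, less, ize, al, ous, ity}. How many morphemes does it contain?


Segmenting 'unform' against the inventory:
  'un' -> prefix (morpheme 1)
  'form' -> root (morpheme 2)
Total morphemes: 2

2


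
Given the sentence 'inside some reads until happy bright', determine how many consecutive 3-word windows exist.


Word trigrams from [6] words:
  Trigram 1: (inside some reads)
  Trigram 2: (some reads until)
  Trigram 3: (reads until happy)
  Trigram 4: (until happy bright)
Total word trigrams: 6 - 2 = 4

4


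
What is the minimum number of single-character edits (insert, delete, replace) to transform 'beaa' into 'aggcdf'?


Building DP table for s1='beaa' (len 4) and s2='aggcdf' (len 6):
       a  g  g  c  d  f
    0  1  2  3  4  5  6
  b 1  1  2  3  4  5  6
  e 2  2  2  3  4  5  6
  a 3  2  3  3  4  5  6
  a 4  3  3  4  4  5  6
Edit distance = dp[4][6] = 6

6


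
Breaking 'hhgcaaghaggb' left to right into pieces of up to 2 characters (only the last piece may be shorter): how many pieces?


'hhgcaaghaggb' has 12 characters.
Chunking with max size 2:
  Chunk 1: 'hh' (positions 0-1)
  Chunk 2: 'gc' (positions 2-3)
  Chunk 3: 'aa' (positions 4-5)
  Chunk 4: 'gh' (positions 6-7)
  Chunk 5: 'ag' (positions 8-9)
  Chunk 6: 'gb' (positions 10-11)
Total chunks: ceil(12 / 2) = 6

6


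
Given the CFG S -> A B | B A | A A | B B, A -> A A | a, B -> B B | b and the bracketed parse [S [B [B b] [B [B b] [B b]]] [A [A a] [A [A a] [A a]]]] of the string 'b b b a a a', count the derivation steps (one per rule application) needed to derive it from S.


Every bracketed nonterminal node [X ...] in the tree is produced by exactly one rule application.
Reading the tree off as a leftmost derivation:
  Step 1: S  =>  B A   (applied S -> B A)
  Step 2: B A  =>  B B A   (applied B -> B B)
  Step 3: B B A  =>  b B A   (applied B -> b)
  Step 4: b B A  =>  b B B A   (applied B -> B B)
  Step 5: b B B A  =>  b b B A   (applied B -> b)
  Step 6: b b B A  =>  b b b A   (applied B -> b)
  Step 7: b b b A  =>  b b b A A   (applied A -> A A)
  Step 8: b b b A A  =>  b b b a A   (applied A -> a)
  Step 9: b b b a A  =>  b b b a A A   (applied A -> A A)
  Step 10: b b b a A A  =>  b b b a a A   (applied A -> a)
  Step 11: b b b a a A  =>  b b b a a a   (applied A -> a)
Final yield: b b b a a a
Total rewrite steps: 11

11


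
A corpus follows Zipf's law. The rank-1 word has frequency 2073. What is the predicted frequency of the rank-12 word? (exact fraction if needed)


Zipf's law: freq(rank) = f1 / rank
f1 = 2073, rank = 12
freq = 2073 / 12
GCD(2073, 12) = 3
Simplified: 691/4

691/4


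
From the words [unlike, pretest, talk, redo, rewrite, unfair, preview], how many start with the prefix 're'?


Checking each word for prefix 're':
  'unlike' -> no (count: 0)
  'pretest' -> no (count: 0)
  'talk' -> no (count: 0)
  'redo' -> YES, starts with 're' (count: 1)
  'rewrite' -> YES, starts with 're' (count: 2)
  'unfair' -> no (count: 2)
  'preview' -> no (count: 2)
Total with prefix 're': 2

2


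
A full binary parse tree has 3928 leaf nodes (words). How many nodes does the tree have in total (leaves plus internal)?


Leaf nodes (terminals): 3928
Internal nodes = n - 1 = 3928 - 1 = 3927
Total = leaves + internal = 3928 + 3927 = 7855

7855


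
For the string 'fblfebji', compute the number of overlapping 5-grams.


String 'fblfebji' has length L = 8.
Number of overlapping n-grams = L - n + 1
Substituting: 8 - 5 + 1 = 4

4


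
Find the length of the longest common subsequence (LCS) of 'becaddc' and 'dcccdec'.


DP table for LCS of 'becaddc' and 'dcccdec':
       d  c  c  c  d  e  c
    0  0  0  0  0  0  0  0
  b 0  0  0  0  0  0  0  0
  e 0  0  0  0  0  0  1  1
  c 0  0  1  1  1  1  1  2
  a 0  0  1  1  1  1  1  2
  d 0  1  1  1  1  2  2  2
  d 0  1  1  1  1  2  2  2
  c 0  1  2  2  2  2  2  3
LCS: 'cdc'
LCS length = 3

3


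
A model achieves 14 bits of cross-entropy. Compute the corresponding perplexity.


Perplexity formula: PP = 2^H
H = 14
PP = 2^14
PP = 2^14 = 16384

16384


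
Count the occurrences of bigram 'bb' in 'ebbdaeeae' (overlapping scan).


Scanning 'ebbdaeeae' for bigram 'bb':
  Position 0: 'eb' -> no
  Position 1: 'bb' -> MATCH
  Position 2: 'bd' -> no
  Position 3: 'da' -> no
  Position 4: 'ae' -> no
  Position 5: 'ee' -> no
  Position 6: 'ea' -> no
  Position 7: 'ae' -> no
Total matches: 1

1


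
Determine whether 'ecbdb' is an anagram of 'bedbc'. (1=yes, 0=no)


Sort characters of 'ecbdb': 'bbcde'
Sort characters of 'bedbc': 'bbcde'
Sorted forms match -> they ARE anagrams
Result: 1

1


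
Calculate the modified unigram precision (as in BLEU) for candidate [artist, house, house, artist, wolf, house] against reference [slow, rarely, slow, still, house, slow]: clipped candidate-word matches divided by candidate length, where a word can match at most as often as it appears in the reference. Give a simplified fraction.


Reference word counts: {'house': 1, 'rarely': 1, 'slow': 3, 'still': 1}
Checking each candidate word (with clipping):
  'artist' -> not in reference -> no match (matches: 0)
  'house' -> in reference (ref count 1, used 1/1) -> match (matches: 1)
  'house' -> ref count 1 already used up (1/1) -> clipped, no match (matches: 1)
  'artist' -> not in reference -> no match (matches: 1)
  'wolf' -> not in reference -> no match (matches: 1)
  'house' -> ref count 1 already used up (1/1) -> clipped, no match (matches: 1)
Clipped matches: 1, Candidate length: 6
Precision = 1/6

1/6


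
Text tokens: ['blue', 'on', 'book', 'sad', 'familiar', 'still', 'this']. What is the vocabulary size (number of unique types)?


Listing all tokens and tracking unique types:
  Token 1: 'blue' -> NEW (unique so far: 1)
  Token 2: 'on' -> NEW (unique so far: 2)
  Token 3: 'book' -> NEW (unique so far: 3)
  Token 4: 'sad' -> NEW (unique so far: 4)
  Token 5: 'familiar' -> NEW (unique so far: 5)
  Token 6: 'still' -> NEW (unique so far: 6)
  Token 7: 'this' -> NEW (unique so far: 7)
Unique types: ('blue', 'book', 'familiar', 'on', 'sad', 'still', 'this')
Vocabulary size: 7

7


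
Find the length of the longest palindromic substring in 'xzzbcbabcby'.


Scanning 'xzzbcbabcby' for palindromic substrings.
Substring at positions 3-9: 'bcbabcb'.
Check: reverse('bcbabcb') = 'bcbabcb' -> palindrome confirmed.
Neighbouring characters ('z' / 'y') break symmetry, so it cannot extend further.
No longer palindromic substring exists; longest length = 7

7


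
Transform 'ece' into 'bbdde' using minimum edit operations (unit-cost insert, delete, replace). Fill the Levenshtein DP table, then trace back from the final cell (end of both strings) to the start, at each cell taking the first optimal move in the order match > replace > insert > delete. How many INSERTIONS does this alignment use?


Edit distance = 4. Backtracking from cell (3, 5) with preference match > replace > insert > delete,
then listing the resulting alignment 'ece' -> 'bbdde' left to right:
  Step 1: insert 'b' [insertion #1]
  Step 2: insert 'b' [insertion #2]
  Step 3: replace e->d
  Step 4: replace c->d
  Step 5: keep 'e'
Total insertions: 2

2


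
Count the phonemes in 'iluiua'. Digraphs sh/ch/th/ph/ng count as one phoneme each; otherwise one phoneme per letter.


Parsing 'iluiua' greedily, digraphs first:
  'i' -> vowel phoneme (phonemes so far: 1)
  'l' -> consonant phoneme (phonemes so far: 2)
  'u' -> vowel phoneme (phonemes so far: 3)
  'i' -> vowel phoneme (phonemes so far: 4)
  'u' -> vowel phoneme (phonemes so far: 5)
  'a' -> vowel phoneme (phonemes so far: 6)
Total phonemes: 6

6


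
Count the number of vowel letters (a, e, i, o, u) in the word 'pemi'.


Scanning each character of 'pemi':
  Position 1: 'p' -> consonant (running count: 0)
  Position 2: 'e' -> vowel (running count: 1)
  Position 3: 'm' -> consonant (running count: 1)
  Position 4: 'i' -> vowel (running count: 2)
Total vowels: 2

2


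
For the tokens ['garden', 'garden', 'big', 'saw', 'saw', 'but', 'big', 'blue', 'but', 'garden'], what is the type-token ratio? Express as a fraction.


Tokens: 10
Unique types: ('big', 'blue', 'but', 'garden', 'saw') = 5
TTR = 5/10
Simplify: divide both by 5 -> 1/2
TTR = 1/2

1/2


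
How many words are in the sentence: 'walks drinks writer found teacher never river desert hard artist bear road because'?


Counting words by splitting on spaces:
  Word 1: 'walks'
  Word 2: 'drinks'
  Word 3: 'writer'
  Word 4: 'found'
  Word 5: 'teacher'
  Word 6: 'never'
  Word 7: 'river'
  Word 8: 'desert'
  Word 9: 'hard'
  Word 10: 'artist'
  Word 11: 'bear'
  Word 12: 'road'
  Word 13: 'because'
Total words: 13

13


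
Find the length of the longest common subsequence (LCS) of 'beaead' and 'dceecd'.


DP table for LCS of 'beaead' and 'dceecd':
       d  c  e  e  c  d
    0  0  0  0  0  0  0
  b 0  0  0  0  0  0  0
  e 0  0  0  1  1  1  1
  a 0  0  0  1  1  1  1
  e 0  0  0  1  2  2  2
  a 0  0  0  1  2  2  2
  d 0  1  1  1  2  2  3
LCS: 'eed'
LCS length = 3

3


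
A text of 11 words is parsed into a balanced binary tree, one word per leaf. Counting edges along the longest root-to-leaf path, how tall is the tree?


In a balanced binary tree with n leaves the deepest leaf is ceil(log2(n)) edges below the root.
log2(11) = 3.4594
ceil(3.4594) = 4
height (edges) = 4

4


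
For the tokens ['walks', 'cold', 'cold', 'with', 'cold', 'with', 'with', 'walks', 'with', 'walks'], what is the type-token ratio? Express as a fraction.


Tokens: 10
Unique types: ('cold', 'walks', 'with') = 3
TTR = 3/10
Already in lowest terms.

3/10


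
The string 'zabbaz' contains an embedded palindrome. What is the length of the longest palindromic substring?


Scanning 'zabbaz' for palindromic substrings.
Substring at positions 0-5: 'zabbaz'.
Check: reverse('zabbaz') = 'zabbaz' -> palindrome confirmed.
No longer palindromic substring exists; longest length = 6

6


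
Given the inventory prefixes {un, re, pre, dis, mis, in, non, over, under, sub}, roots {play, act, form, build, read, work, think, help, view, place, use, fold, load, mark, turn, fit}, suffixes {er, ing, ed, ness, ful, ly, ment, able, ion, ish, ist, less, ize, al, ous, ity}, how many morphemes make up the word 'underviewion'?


Segmenting 'underviewion' against the inventory:
  'under' -> prefix (morpheme 1)
  'view' -> root (morpheme 2)
  'ion' -> suffix (morpheme 3)
Total morphemes: 3

3


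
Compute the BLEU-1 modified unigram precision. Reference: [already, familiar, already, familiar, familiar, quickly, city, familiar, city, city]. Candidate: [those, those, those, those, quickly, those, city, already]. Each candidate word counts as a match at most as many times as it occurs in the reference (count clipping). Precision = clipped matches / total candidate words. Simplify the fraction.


Reference word counts: {'already': 2, 'city': 3, 'familiar': 4, 'quickly': 1}
Checking each candidate word (with clipping):
  'those' -> not in reference -> no match (matches: 0)
  'those' -> not in reference -> no match (matches: 0)
  'those' -> not in reference -> no match (matches: 0)
  'those' -> not in reference -> no match (matches: 0)
  'quickly' -> in reference (ref count 1, used 1/1) -> match (matches: 1)
  'those' -> not in reference -> no match (matches: 1)
  'city' -> in reference (ref count 3, used 1/3) -> match (matches: 2)
  'already' -> in reference (ref count 2, used 1/2) -> match (matches: 3)
Clipped matches: 3, Candidate length: 8
Precision = 3/8

3/8


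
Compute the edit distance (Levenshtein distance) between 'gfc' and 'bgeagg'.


Building DP table for s1='gfc' (len 3) and s2='bgeagg' (len 6):
       b  g  e  a  g  g
    0  1  2  3  4  5  6
  g 1  1  1  2  3  4  5
  f 2  2  2  2  3  4  5
  c 3  3  3  3  3  4  5
Edit distance = dp[3][6] = 5

5


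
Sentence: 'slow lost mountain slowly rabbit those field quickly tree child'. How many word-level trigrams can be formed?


Word trigrams from [10] words:
  Trigram 1: (slow lost mountain)
  Trigram 2: (lost mountain slowly)
  Trigram 3: (mountain slowly rabbit)
  Trigram 4: (slowly rabbit those)
  Trigram 5: (rabbit those field)
  Trigram 6: (those field quickly)
  Trigram 7: (field quickly tree)
  Trigram 8: (quickly tree child)
Total word trigrams: 10 - 2 = 8

8


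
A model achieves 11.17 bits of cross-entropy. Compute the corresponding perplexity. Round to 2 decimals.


Perplexity formula: PP = 2^H
H = 11.17
PP = 2^11.17
Decompose: 2^11.17 = 2^11 * 2^0.17
2^11 = 2048, 2^0.17 ~ 1.1250585
PP ~ 2048 * 1.1250585 = 2304.1198080
Rounded to 2 decimals: 2304.12

2304.12


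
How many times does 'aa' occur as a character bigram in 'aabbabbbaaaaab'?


Scanning 'aabbabbbaaaaab' for bigram 'aa':
  Position 0: 'aa' -> MATCH
  Position 1: 'ab' -> no
  Position 2: 'bb' -> no
  Position 3: 'ba' -> no
  Position 4: 'ab' -> no
  Position 5: 'bb' -> no
  Position 6: 'bb' -> no
  Position 7: 'ba' -> no
  Position 8: 'aa' -> MATCH
  Position 9: 'aa' -> MATCH
  Position 10: 'aa' -> MATCH
  Position 11: 'aa' -> MATCH
  Position 12: 'ab' -> no
Total matches: 5

5


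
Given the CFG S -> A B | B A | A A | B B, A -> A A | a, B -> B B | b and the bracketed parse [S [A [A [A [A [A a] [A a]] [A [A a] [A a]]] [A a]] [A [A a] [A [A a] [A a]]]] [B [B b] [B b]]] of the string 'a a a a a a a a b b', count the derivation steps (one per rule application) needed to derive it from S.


Every bracketed nonterminal node [X ...] in the tree is produced by exactly one rule application.
Reading the tree off as a leftmost derivation:
  Step 1: S  =>  A B   (applied S -> A B)
  Step 2: A B  =>  A A B   (applied A -> A A)
  Step 3: A A B  =>  A A A B   (applied A -> A A)
  Step 4: A A A B  =>  A A A A B   (applied A -> A A)
  Step 5: A A A A B  =>  A A A A A B   (applied A -> A A)
  Step 6: A A A A A B  =>  a A A A A B   (applied A -> a)
  Step 7: a A A A A B  =>  a a A A A B   (applied A -> a)
  Step 8: a a A A A B  =>  a a A A A A B   (applied A -> A A)
  Step 9: a a A A A A B  =>  a a a A A A B   (applied A -> a)
  Step 10: a a a A A A B  =>  a a a a A A B   (applied A -> a)
  Step 11: a a a a A A B  =>  a a a a a A B   (applied A -> a)
  Step 12: a a a a a A B  =>  a a a a a A A B   (applied A -> A A)
  Step 13: a a a a a A A B  =>  a a a a a a A B   (applied A -> a)
  Step 14: a a a a a a A B  =>  a a a a a a A A B   (applied A -> A A)
  Step 15: a a a a a a A A B  =>  a a a a a a a A B   (applied A -> a)
  Step 16: a a a a a a a A B  =>  a a a a a a a a B   (applied A -> a)
  Step 17: a a a a a a a a B  =>  a a a a a a a a B B   (applied B -> B B)
  Step 18: a a a a a a a a B B  =>  a a a a a a a a b B   (applied B -> b)
  Step 19: a a a a a a a a b B  =>  a a a a a a a a b b   (applied B -> b)
Final yield: a a a a a a a a b b
Total rewrite steps: 19

19


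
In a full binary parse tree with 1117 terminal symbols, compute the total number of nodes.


Leaf nodes (terminals): 1117
Internal nodes = n - 1 = 1117 - 1 = 1116
Total = leaves + internal = 1117 + 1116 = 2233

2233


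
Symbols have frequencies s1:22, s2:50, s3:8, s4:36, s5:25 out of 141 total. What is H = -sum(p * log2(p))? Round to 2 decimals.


Computing entropy H = -sum(p_i * log2(p_i)):
  s1: p = 22/141 = 0.1560, -p*log2(p) = 0.4182
  s2: p = 50/141 = 0.3546, -p*log2(p) = 0.5304
  s3: p = 8/141 = 0.0567, -p*log2(p) = 0.2349
  s4: p = 36/141 = 0.2553, -p*log2(p) = 0.5029
  s5: p = 25/141 = 0.1773, -p*log2(p) = 0.4425
H = sum of terms = 2.1289
Rounded to 2 decimals: 2.13

2.13


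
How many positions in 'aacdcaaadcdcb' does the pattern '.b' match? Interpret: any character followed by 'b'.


Pattern: .b means any character followed by 'b'.
Scanning 'aacdcaaadcdcb' position-by-position:
  Pos 0: window 'aa' -> no
  Pos 1: window 'ac' -> no
  Pos 2: window 'cd' -> no
  Pos 3: window 'dc' -> no
  Pos 4: window 'ca' -> no
  Pos 5: window 'aa' -> no
  Pos 6: window 'aa' -> no
  Pos 7: window 'ad' -> no
  Pos 8: window 'dc' -> no
  Pos 9: window 'cd' -> no
  Pos 10: window 'dc' -> no
  Pos 11: window 'cb' -> MATCH
  Pos 12: window 'b' -> no
Total matches: 1

1


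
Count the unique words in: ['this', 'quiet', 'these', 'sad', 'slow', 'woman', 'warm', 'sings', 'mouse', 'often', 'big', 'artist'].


Listing all tokens and tracking unique types:
  Token 1: 'this' -> NEW (unique so far: 1)
  Token 2: 'quiet' -> NEW (unique so far: 2)
  Token 3: 'these' -> NEW (unique so far: 3)
  Token 4: 'sad' -> NEW (unique so far: 4)
  Token 5: 'slow' -> NEW (unique so far: 5)
  Token 6: 'woman' -> NEW (unique so far: 6)
  Token 7: 'warm' -> NEW (unique so far: 7)
  Token 8: 'sings' -> NEW (unique so far: 8)
  Token 9: 'mouse' -> NEW (unique so far: 9)
  Token 10: 'often' -> NEW (unique so far: 10)
  Token 11: 'big' -> NEW (unique so far: 11)
  Token 12: 'artist' -> NEW (unique so far: 12)
Unique types: ('artist', 'big', 'mouse', 'often', 'quiet', 'sad', 'sings', 'slow', 'these', 'this', 'warm', 'woman')
Vocabulary size: 12

12


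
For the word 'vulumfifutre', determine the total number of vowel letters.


Scanning each character of 'vulumfifutre':
  Position 1: 'v' -> consonant (running count: 0)
  Position 2: 'u' -> vowel (running count: 1)
  Position 3: 'l' -> consonant (running count: 1)
  Position 4: 'u' -> vowel (running count: 2)
  Position 5: 'm' -> consonant (running count: 2)
  Position 6: 'f' -> consonant (running count: 2)
  Position 7: 'i' -> vowel (running count: 3)
  Position 8: 'f' -> consonant (running count: 3)
  Position 9: 'u' -> vowel (running count: 4)
  Position 10: 't' -> consonant (running count: 4)
  Position 11: 'r' -> consonant (running count: 4)
  Position 12: 'e' -> vowel (running count: 5)
Total vowels: 5

5


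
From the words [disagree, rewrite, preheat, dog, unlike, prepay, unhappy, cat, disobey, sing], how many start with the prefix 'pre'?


Checking each word for prefix 'pre':
  'disagree' -> no (count: 0)
  'rewrite' -> no (count: 0)
  'preheat' -> YES, starts with 'pre' (count: 1)
  'dog' -> no (count: 1)
  'unlike' -> no (count: 1)
  'prepay' -> YES, starts with 'pre' (count: 2)
  'unhappy' -> no (count: 2)
  'cat' -> no (count: 2)
  'disobey' -> no (count: 2)
  'sing' -> no (count: 2)
Total with prefix 'pre': 2

2


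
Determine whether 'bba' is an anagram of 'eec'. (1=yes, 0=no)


Sort characters of 'bba': 'abb'
Sort characters of 'eec': 'cee'
Sorted forms differ -> they are NOT anagrams
Result: 0

0


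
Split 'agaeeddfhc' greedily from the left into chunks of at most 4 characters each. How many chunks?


'agaeeddfhc' has 10 characters.
Chunking with max size 4:
  Chunk 1: 'agae' (positions 0-3)
  Chunk 2: 'eddf' (positions 4-7)
  Chunk 3: 'hc' (positions 8-9)
Total chunks: ceil(10 / 4) = 3

3


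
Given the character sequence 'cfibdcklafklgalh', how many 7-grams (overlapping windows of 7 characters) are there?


String 'cfibdcklafklgalh' has length L = 16.
Number of overlapping n-grams = L - n + 1
Substituting: 16 - 7 + 1 = 10

10


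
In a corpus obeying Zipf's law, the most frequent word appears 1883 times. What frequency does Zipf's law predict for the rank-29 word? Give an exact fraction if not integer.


Zipf's law: freq(rank) = f1 / rank
f1 = 1883, rank = 29
freq = 1883 / 29
GCD(1883, 29) = 1
Simplified: 1883/29

1883/29


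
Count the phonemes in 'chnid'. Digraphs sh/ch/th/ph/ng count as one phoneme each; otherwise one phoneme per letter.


Parsing 'chnid' greedily, digraphs first:
  'ch' -> digraph (1 consonant phoneme) (phonemes so far: 1)
  'n' -> consonant phoneme (phonemes so far: 2)
  'i' -> vowel phoneme (phonemes so far: 3)
  'd' -> consonant phoneme (phonemes so far: 4)
Total phonemes: 4

4


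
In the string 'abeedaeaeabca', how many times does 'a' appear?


Scanning 'abeedaeaeabca' for 'a':
  Position 0: 'a' -> MATCH (count: 1)
  Position 5: 'a' -> MATCH (count: 2)
  Position 7: 'a' -> MATCH (count: 3)
  Position 9: 'a' -> MATCH (count: 4)
  Position 12: 'a' -> MATCH (count: 5)
Total occurrences of 'a': 5

5


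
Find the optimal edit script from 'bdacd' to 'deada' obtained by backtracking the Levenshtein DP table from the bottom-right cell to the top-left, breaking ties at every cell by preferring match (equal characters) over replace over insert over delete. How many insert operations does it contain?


Edit distance = 4. Backtracking from cell (5, 5) with preference match > replace > insert > delete,
then listing the resulting alignment 'bdacd' -> 'deada' left to right:
  Step 1: replace b->d
  Step 2: replace d->e
  Step 3: keep 'a'
  Step 4: replace c->d
  Step 5: replace d->a
Total insertions: 0

0


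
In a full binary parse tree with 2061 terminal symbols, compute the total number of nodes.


Leaf nodes (terminals): 2061
Internal nodes = n - 1 = 2061 - 1 = 2060
Total = leaves + internal = 2061 + 2060 = 4121

4121


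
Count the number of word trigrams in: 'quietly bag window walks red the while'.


Word trigrams from [7] words:
  Trigram 1: (quietly bag window)
  Trigram 2: (bag window walks)
  Trigram 3: (window walks red)
  Trigram 4: (walks red the)
  Trigram 5: (red the while)
Total word trigrams: 7 - 2 = 5

5


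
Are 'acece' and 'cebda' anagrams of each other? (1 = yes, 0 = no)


Sort characters of 'acece': 'accee'
Sort characters of 'cebda': 'abcde'
Sorted forms differ -> they are NOT anagrams
Result: 0

0


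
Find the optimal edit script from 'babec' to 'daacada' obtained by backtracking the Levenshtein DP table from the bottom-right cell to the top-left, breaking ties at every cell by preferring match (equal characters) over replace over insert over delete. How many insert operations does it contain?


Edit distance = 6. Backtracking from cell (5, 7) with preference match > replace > insert > delete,
then listing the resulting alignment 'babec' -> 'daacada' left to right:
  Step 1: insert 'd' [insertion #1]
  Step 2: replace b->a
  Step 3: keep 'a'
  Step 4: insert 'c' [insertion #2]
  Step 5: replace b->a
  Step 6: replace e->d
  Step 7: replace c->a
Total insertions: 2

2


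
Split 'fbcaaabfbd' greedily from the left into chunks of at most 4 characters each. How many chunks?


'fbcaaabfbd' has 10 characters.
Chunking with max size 4:
  Chunk 1: 'fbca' (positions 0-3)
  Chunk 2: 'aabf' (positions 4-7)
  Chunk 3: 'bd' (positions 8-9)
Total chunks: ceil(10 / 4) = 3

3


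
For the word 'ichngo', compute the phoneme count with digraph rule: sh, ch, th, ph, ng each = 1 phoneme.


Parsing 'ichngo' greedily, digraphs first:
  'i' -> vowel phoneme (phonemes so far: 1)
  'ch' -> digraph (1 consonant phoneme) (phonemes so far: 2)
  'ng' -> digraph (1 consonant phoneme) (phonemes so far: 3)
  'o' -> vowel phoneme (phonemes so far: 4)
Total phonemes: 4

4


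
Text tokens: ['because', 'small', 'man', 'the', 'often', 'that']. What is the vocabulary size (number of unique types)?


Listing all tokens and tracking unique types:
  Token 1: 'because' -> NEW (unique so far: 1)
  Token 2: 'small' -> NEW (unique so far: 2)
  Token 3: 'man' -> NEW (unique so far: 3)
  Token 4: 'the' -> NEW (unique so far: 4)
  Token 5: 'often' -> NEW (unique so far: 5)
  Token 6: 'that' -> NEW (unique so far: 6)
Unique types: ('because', 'man', 'often', 'small', 'that', 'the')
Vocabulary size: 6

6


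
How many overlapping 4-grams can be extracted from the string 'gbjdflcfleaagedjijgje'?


String 'gbjdflcfleaagedjijgje' has length L = 21.
Number of overlapping n-grams = L - n + 1
Substituting: 21 - 4 + 1 = 18

18


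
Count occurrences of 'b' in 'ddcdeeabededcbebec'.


Scanning 'ddcdeeabededcbebec' for 'b':
  Position 7: 'b' -> MATCH (count: 1)
  Position 13: 'b' -> MATCH (count: 2)
  Position 15: 'b' -> MATCH (count: 3)
Total occurrences of 'b': 3

3


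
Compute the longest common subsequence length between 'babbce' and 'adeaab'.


DP table for LCS of 'babbce' and 'adeaab':
       a  d  e  a  a  b
    0  0  0  0  0  0  0
  b 0  0  0  0  0  0  1
  a 0  1  1  1  1  1  1
  b 0  1  1  1  1  1  2
  b 0  1  1  1  1  1  2
  c 0  1  1  1  1  1  2
  e 0  1  1  2  2  2  2
LCS: 'ab'
LCS length = 2

2


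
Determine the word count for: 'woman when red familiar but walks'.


Counting words by splitting on spaces:
  Word 1: 'woman'
  Word 2: 'when'
  Word 3: 'red'
  Word 4: 'familiar'
  Word 5: 'but'
  Word 6: 'walks'
Total words: 6

6


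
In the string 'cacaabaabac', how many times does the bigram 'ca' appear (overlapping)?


Scanning 'cacaabaabac' for bigram 'ca':
  Position 0: 'ca' -> MATCH
  Position 1: 'ac' -> no
  Position 2: 'ca' -> MATCH
  Position 3: 'aa' -> no
  Position 4: 'ab' -> no
  Position 5: 'ba' -> no
  Position 6: 'aa' -> no
  Position 7: 'ab' -> no
  Position 8: 'ba' -> no
  Position 9: 'ac' -> no
Total matches: 2

2


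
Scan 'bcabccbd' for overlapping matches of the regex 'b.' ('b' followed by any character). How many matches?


Pattern: b. means 'b' followed by any character.
Scanning 'bcabccbd' position-by-position:
  Pos 0: window 'bc' -> MATCH
  Pos 1: window 'ca' -> no
  Pos 2: window 'ab' -> no
  Pos 3: window 'bc' -> MATCH
  Pos 4: window 'cc' -> no
  Pos 5: window 'cb' -> no
  Pos 6: window 'bd' -> MATCH
  Pos 7: window 'd' -> no
Total matches: 3

3


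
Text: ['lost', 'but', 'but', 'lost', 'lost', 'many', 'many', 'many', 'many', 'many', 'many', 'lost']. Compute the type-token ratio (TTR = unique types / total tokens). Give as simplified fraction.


Tokens: 12
Unique types: ('but', 'lost', 'many') = 3
TTR = 3/12
Simplify: divide both by 3 -> 1/4
TTR = 1/4

1/4


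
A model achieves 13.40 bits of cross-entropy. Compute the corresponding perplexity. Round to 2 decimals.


Perplexity formula: PP = 2^H
H = 13.40
PP = 2^13.40
Decompose: 2^13.40 = 2^13 * 2^0.40
2^13 = 8192, 2^0.40 ~ 1.3195079
PP ~ 8192 * 1.3195079 = 10809.4087168
Rounded to 2 decimals: 10809.41

10809.41


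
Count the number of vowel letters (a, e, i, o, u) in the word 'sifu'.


Scanning each character of 'sifu':
  Position 1: 's' -> consonant (running count: 0)
  Position 2: 'i' -> vowel (running count: 1)
  Position 3: 'f' -> consonant (running count: 1)
  Position 4: 'u' -> vowel (running count: 2)
Total vowels: 2

2


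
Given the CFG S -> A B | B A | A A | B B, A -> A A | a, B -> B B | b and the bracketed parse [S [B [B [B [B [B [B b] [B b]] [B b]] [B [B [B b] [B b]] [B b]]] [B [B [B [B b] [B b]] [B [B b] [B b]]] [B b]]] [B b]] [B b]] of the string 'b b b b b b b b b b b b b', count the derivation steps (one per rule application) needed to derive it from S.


Every bracketed nonterminal node [X ...] in the tree is produced by exactly one rule application.
Reading the tree off as a leftmost derivation:
  Step 1: S  =>  B B   (applied S -> B B)
  Step 2: B B  =>  B B B   (applied B -> B B)
  Step 3: B B B  =>  B B B B   (applied B -> B B)
  Step 4: B B B B  =>  B B B B B   (applied B -> B B)
  Step 5: B B B B B  =>  B B B B B B   (applied B -> B B)
  Step 6: B B B B B B  =>  B B B B B B B   (applied B -> B B)
  Step 7: B B B B B B B  =>  b B B B B B B   (applied B -> b)
  Step 8: b B B B B B B  =>  b b B B B B B   (applied B -> b)
  Step 9: b b B B B B B  =>  b b b B B B B   (applied B -> b)
  Step 10: b b b B B B B  =>  b b b B B B B B   (applied B -> B B)
  Step 11: b b b B B B B B  =>  b b b B B B B B B   (applied B -> B B)
  Step 12: b b b B B B B B B  =>  b b b b B B B B B   (applied B -> b)
  Step 13: b b b b B B B B B  =>  b b b b b B B B B   (applied B -> b)
  Step 14: b b b b b B B B B  =>  b b b b b b B B B   (applied B -> b)
  Step 15: b b b b b b B B B  =>  b b b b b b B B B B   (applied B -> B B)
  Step 16: b b b b b b B B B B  =>  b b b b b b B B B B B   (applied B -> B B)
  Step 17: b b b b b b B B B B B  =>  b b b b b b B B B B B B   (applied B -> B B)
  Step 18: b b b b b b B B B B B B  =>  b b b b b b b B B B B B   (applied B -> b)
  Step 19: b b b b b b b B B B B B  =>  b b b b b b b b B B B B   (applied B -> b)
  Step 20: b b b b b b b b B B B B  =>  b b b b b b b b B B B B B   (applied B -> B B)
  Step 21: b b b b b b b b B B B B B  =>  b b b b b b b b b B B B B   (applied B -> b)
  Step 22: b b b b b b b b b B B B B  =>  b b b b b b b b b b B B B   (applied B -> b)
  Step 23: b b b b b b b b b b B B B  =>  b b b b b b b b b b b B B   (applied B -> b)
  Step 24: b b b b b b b b b b b B B  =>  b b b b b b b b b b b b B   (applied B -> b)
  Step 25: b b b b b b b b b b b b B  =>  b b b b b b b b b b b b b   (applied B -> b)
Final yield: b b b b b b b b b b b b b
Total rewrite steps: 25

25


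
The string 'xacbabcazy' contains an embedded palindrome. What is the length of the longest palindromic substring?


Scanning 'xacbabcazy' for palindromic substrings.
Substring at positions 1-7: 'acbabca'.
Check: reverse('acbabca') = 'acbabca' -> palindrome confirmed.
Neighbouring characters ('x' / 'z') break symmetry, so it cannot extend further.
No longer palindromic substring exists; longest length = 7

7


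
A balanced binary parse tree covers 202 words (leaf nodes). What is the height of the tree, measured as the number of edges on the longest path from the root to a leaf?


In a balanced binary tree with n leaves the deepest leaf is ceil(log2(n)) edges below the root.
log2(202) = 7.6582
ceil(7.6582) = 8
height (edges) = 8

8


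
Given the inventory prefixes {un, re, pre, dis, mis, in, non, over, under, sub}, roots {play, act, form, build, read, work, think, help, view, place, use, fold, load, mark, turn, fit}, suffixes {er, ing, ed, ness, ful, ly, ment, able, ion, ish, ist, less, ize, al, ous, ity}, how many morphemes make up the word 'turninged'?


Segmenting 'turninged' against the inventory:
  'turn' -> root (morpheme 1)
  'ing' -> suffix (morpheme 2)
  'ed' -> suffix (morpheme 3)
Total morphemes: 3

3


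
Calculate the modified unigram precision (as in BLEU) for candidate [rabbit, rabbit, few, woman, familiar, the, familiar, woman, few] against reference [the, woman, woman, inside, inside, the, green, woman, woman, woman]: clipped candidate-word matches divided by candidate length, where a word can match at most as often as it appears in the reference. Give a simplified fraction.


Reference word counts: {'green': 1, 'inside': 2, 'the': 2, 'woman': 5}
Checking each candidate word (with clipping):
  'rabbit' -> not in reference -> no match (matches: 0)
  'rabbit' -> not in reference -> no match (matches: 0)
  'few' -> not in reference -> no match (matches: 0)
  'woman' -> in reference (ref count 5, used 1/5) -> match (matches: 1)
  'familiar' -> not in reference -> no match (matches: 1)
  'the' -> in reference (ref count 2, used 1/2) -> match (matches: 2)
  'familiar' -> not in reference -> no match (matches: 2)
  'woman' -> in reference (ref count 5, used 2/5) -> match (matches: 3)
  'few' -> not in reference -> no match (matches: 3)
Clipped matches: 3, Candidate length: 9
Precision = 3/9 = 1/3

1/3


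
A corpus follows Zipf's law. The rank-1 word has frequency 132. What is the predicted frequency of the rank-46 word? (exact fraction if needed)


Zipf's law: freq(rank) = f1 / rank
f1 = 132, rank = 46
freq = 132 / 46
GCD(132, 46) = 2
Simplified: 66/23

66/23


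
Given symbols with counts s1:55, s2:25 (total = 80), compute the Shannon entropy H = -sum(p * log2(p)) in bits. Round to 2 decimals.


Computing entropy H = -sum(p_i * log2(p_i)):
  s1: p = 55/80 = 0.6875, -p*log2(p) = 0.3716
  s2: p = 25/80 = 0.3125, -p*log2(p) = 0.5244
H = sum of terms = 0.8960
Rounded to 2 decimals: 0.90

0.90


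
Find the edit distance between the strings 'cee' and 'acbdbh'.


Building DP table for s1='cee' (len 3) and s2='acbdbh' (len 6):
       a  c  b  d  b  h
    0  1  2  3  4  5  6
  c 1  1  1  2  3  4  5
  e 2  2  2  2  3  4  5
  e 3  3  3  3  3  4  5
Edit distance = dp[3][6] = 5

5


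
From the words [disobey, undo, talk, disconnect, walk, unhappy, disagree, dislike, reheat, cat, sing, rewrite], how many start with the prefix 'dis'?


Checking each word for prefix 'dis':
  'disobey' -> YES, starts with 'dis' (count: 1)
  'undo' -> no (count: 1)
  'talk' -> no (count: 1)
  'disconnect' -> YES, starts with 'dis' (count: 2)
  'walk' -> no (count: 2)
  'unhappy' -> no (count: 2)
  'disagree' -> YES, starts with 'dis' (count: 3)
  'dislike' -> YES, starts with 'dis' (count: 4)
  'reheat' -> no (count: 4)
  'cat' -> no (count: 4)
  'sing' -> no (count: 4)
  'rewrite' -> no (count: 4)
Total with prefix 'dis': 4

4
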